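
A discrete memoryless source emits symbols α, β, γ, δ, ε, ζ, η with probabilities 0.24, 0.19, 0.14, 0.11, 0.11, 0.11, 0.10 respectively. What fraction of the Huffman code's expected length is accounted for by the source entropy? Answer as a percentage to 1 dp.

98.9%

Entropy H = −Σ p log₂ p ≈ 2.7295 bits.
Huffman merges: 1/10+11/100→21/100; 11/100+11/100→11/50; 7/50+19/100→33/100; 21/100+11/50→43/100; 6/25+33/100→57/100; 43/100+57/100→1. L = 69/25 ≈ 2.7600.
Efficiency = H/L = 2.7295/2.7600 = 98.9%.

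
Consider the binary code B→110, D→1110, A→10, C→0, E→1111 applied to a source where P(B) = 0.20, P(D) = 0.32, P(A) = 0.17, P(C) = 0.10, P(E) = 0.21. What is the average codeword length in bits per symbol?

3.16 bits/symbol

L̄ = Σ pᵢ·ℓᵢ = 0.20·3 + 0.32·4 + 0.17·2 + 0.10·1 + 0.21·4 = 3.16 bits/symbol.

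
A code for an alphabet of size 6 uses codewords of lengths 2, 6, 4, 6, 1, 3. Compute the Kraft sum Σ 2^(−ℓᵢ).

With common denominator 2^6 = 64: Σ 2^(−ℓᵢ) = 16/64 + 1/64 + 4/64 + 1/64 + 32/64 + 8/64 = 62/64 = 0.96875.

0.96875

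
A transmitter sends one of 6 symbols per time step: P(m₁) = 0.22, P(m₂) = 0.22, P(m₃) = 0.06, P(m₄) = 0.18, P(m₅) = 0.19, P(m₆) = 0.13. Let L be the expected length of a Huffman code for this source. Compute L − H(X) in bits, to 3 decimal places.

0.072 bits

Entropy H = −Σ p log₂ p ≈ 2.4879 bits.
Huffman merges: 3/50+13/100→19/100; 9/50+19/100→37/100; 19/100+11/50→41/100; 11/50+37/100→59/100; 41/100+59/100→1. L = 64/25 ≈ 2.5600.
L − H = 2.5600 − 2.4879 = 0.072 bits.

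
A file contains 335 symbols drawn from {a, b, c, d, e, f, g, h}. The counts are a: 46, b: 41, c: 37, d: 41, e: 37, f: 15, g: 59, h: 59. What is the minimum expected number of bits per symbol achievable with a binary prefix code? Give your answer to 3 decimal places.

Probabilities are the counts divided by 335.
Repeatedly combine the two least-probable nodes; the expected code length is the sum of the merged weights.
merge 3/67 + 37/335 → 52/335
merge 37/335 + 41/335 → 78/335
merge 41/335 + 46/335 → 87/335
merge 52/335 + 59/335 → 111/335
merge 59/335 + 78/335 → 137/335
merge 87/335 + 111/335 → 198/335
merge 137/335 + 198/335 → 1
L = 52/335 + 78/335 + 87/335 + 111/335 + 137/335 + 198/335 + 1 = 998/335 ≈ 2.979 bits/symbol.

2.979 bits/symbol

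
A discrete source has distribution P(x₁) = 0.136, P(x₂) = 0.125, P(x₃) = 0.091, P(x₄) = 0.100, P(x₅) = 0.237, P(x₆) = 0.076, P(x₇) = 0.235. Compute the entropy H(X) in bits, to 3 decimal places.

2.679 bits

H = −Σ pᵢ log₂ pᵢ.
−0.136·log₂(0.136) = 0.3915
−0.125·log₂(0.125) = 0.3750
−0.091·log₂(0.091) = 0.3147
−0.100·log₂(0.100) = 0.3322
−0.237·log₂(0.237) = 0.4923
−0.076·log₂(0.076) = 0.2826
−0.235·log₂(0.235) = 0.4910
Sum ≈ 2.6791 → 2.679 bits.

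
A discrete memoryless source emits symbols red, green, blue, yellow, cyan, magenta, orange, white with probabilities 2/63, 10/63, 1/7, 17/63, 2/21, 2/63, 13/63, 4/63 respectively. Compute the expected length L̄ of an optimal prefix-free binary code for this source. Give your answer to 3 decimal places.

2.714 bits/symbol

Repeatedly combine the two least-probable nodes; the expected code length is the sum of the merged weights.
merge 2/63 + 2/63 → 4/63
merge 4/63 + 4/63 → 8/63
merge 2/21 + 8/63 → 2/9
merge 1/7 + 10/63 → 19/63
merge 13/63 + 2/9 → 3/7
merge 17/63 + 19/63 → 4/7
merge 3/7 + 4/7 → 1
L = 4/63 + 8/63 + 2/9 + 19/63 + 3/7 + 4/7 + 1 = 19/7 ≈ 2.714 bits/symbol.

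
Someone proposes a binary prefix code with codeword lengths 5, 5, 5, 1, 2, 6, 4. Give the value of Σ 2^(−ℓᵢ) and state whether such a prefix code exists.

0.921875; yes

With common denominator 2^6 = 64: Σ 2^(−ℓᵢ) = 2/64 + 2/64 + 2/64 + 32/64 + 16/64 + 1/64 + 4/64 = 59/64 = 0.921875.
Kraft's inequality requires Σ ≤ 1; here Σ = 0.921875 ≤ 1, so such a prefix code exists.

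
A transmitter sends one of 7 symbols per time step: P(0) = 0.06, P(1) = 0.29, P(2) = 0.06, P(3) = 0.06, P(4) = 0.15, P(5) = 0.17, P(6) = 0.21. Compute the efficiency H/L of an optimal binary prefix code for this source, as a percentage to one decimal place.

98.0%

Entropy H = −Σ p log₂ p ≈ 2.5665 bits.
Huffman merges: 3/50+3/50→3/25; 3/50+3/25→9/50; 3/20+17/100→8/25; 9/50+21/100→39/100; 29/100+8/25→61/100; 39/100+61/100→1. L = 131/50 ≈ 2.6200.
Efficiency = H/L = 2.5665/2.6200 = 98.0%.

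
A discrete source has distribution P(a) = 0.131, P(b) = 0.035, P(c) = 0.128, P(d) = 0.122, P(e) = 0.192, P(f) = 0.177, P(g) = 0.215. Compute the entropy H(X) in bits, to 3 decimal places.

2.679 bits

H = −Σ pᵢ log₂ pᵢ.
−0.131·log₂(0.131) = 0.3841
−0.035·log₂(0.035) = 0.1693
−0.128·log₂(0.128) = 0.3796
−0.122·log₂(0.122) = 0.3703
−0.192·log₂(0.192) = 0.4571
−0.177·log₂(0.177) = 0.4422
−0.215·log₂(0.215) = 0.4768
Sum ≈ 2.6794 → 2.679 bits.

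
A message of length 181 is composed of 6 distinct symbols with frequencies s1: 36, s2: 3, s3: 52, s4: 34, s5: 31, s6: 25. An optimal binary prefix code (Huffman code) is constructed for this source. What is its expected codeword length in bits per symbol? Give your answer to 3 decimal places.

2.481 bits/symbol

Probabilities are the counts divided by 181.
Repeatedly combine the two least-probable nodes; the expected code length is the sum of the merged weights.
merge 3/181 + 25/181 → 28/181
merge 28/181 + 31/181 → 59/181
merge 34/181 + 36/181 → 70/181
merge 52/181 + 59/181 → 111/181
merge 70/181 + 111/181 → 1
L = 28/181 + 59/181 + 70/181 + 111/181 + 1 = 449/181 ≈ 2.481 bits/symbol.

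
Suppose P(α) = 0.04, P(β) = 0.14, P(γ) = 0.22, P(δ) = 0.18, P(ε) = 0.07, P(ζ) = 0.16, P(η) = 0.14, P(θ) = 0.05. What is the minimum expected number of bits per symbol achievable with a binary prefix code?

2.85 bits/symbol

Repeatedly combine the two least-probable nodes; the expected code length is the sum of the merged weights.
merge 1/25 + 1/20 → 9/100
merge 7/100 + 9/100 → 4/25
merge 7/50 + 7/50 → 7/25
merge 4/25 + 4/25 → 8/25
merge 9/50 + 11/50 → 2/5
merge 7/25 + 8/25 → 3/5
merge 2/5 + 3/5 → 1
L = 9/100 + 4/25 + 7/25 + 8/25 + 2/5 + 3/5 + 1 = 57/20 = 2.85 bits/symbol.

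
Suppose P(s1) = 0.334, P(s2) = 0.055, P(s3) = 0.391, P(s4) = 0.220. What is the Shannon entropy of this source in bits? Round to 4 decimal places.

1.7688 bits

H = −Σ pᵢ log₂ pᵢ.
−0.334·log₂(0.334) = 0.5284
−0.055·log₂(0.055) = 0.2301
−0.391·log₂(0.391) = 0.5297
−0.220·log₂(0.220) = 0.4806
Sum ≈ 1.7688 → 1.7688 bits.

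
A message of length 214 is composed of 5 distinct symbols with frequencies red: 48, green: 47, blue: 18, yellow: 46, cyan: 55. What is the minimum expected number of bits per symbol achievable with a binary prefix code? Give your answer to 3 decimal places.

2.299 bits/symbol

Probabilities are the counts divided by 214.
Repeatedly combine the two least-probable nodes; the expected code length is the sum of the merged weights.
merge 9/107 + 23/107 → 32/107
merge 47/214 + 24/107 → 95/214
merge 55/214 + 32/107 → 119/214
merge 95/214 + 119/214 → 1
L = 32/107 + 95/214 + 119/214 + 1 = 246/107 ≈ 2.299 bits/symbol.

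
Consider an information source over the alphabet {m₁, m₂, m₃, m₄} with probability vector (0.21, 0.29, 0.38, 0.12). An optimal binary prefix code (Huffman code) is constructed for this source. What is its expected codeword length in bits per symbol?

1.95 bits/symbol

Repeatedly combine the two least-probable nodes; the expected code length is the sum of the merged weights.
merge 3/25 + 21/100 → 33/100
merge 29/100 + 33/100 → 31/50
merge 19/50 + 31/50 → 1
L = 33/100 + 31/50 + 1 = 39/20 = 1.95 bits/symbol.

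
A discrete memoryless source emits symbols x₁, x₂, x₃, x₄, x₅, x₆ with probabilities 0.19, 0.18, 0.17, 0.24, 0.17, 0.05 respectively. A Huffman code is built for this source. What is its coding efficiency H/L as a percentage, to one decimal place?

Entropy H = −Σ p log₂ p ≈ 2.4799 bits.
Huffman merges: 1/20+17/100→11/50; 17/100+9/50→7/20; 19/100+11/50→41/100; 6/25+7/20→59/100; 41/100+59/100→1. L = 257/100 ≈ 2.5700.
Efficiency = H/L = 2.4799/2.5700 = 96.5%.

96.5%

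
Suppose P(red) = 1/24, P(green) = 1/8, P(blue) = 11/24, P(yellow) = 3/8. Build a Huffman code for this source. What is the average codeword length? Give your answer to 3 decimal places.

Repeatedly combine the two least-probable nodes; the expected code length is the sum of the merged weights.
merge 1/24 + 1/8 → 1/6
merge 1/6 + 3/8 → 13/24
merge 11/24 + 13/24 → 1
L = 1/6 + 13/24 + 1 = 41/24 ≈ 1.708 bits/symbol.

1.708 bits/symbol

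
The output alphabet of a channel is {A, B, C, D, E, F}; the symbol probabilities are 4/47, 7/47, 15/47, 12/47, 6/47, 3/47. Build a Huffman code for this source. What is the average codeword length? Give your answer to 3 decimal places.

Repeatedly combine the two least-probable nodes; the expected code length is the sum of the merged weights.
merge 3/47 + 4/47 → 7/47
merge 6/47 + 7/47 → 13/47
merge 7/47 + 12/47 → 19/47
merge 13/47 + 15/47 → 28/47
merge 19/47 + 28/47 → 1
L = 7/47 + 13/47 + 19/47 + 28/47 + 1 = 114/47 ≈ 2.426 bits/symbol.

2.426 bits/symbol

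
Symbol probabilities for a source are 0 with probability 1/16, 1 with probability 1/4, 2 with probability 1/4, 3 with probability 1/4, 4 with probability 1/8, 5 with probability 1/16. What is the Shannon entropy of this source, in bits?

Each probability is a power of 1/2, so log₂(1/p) is an integer.
H = Σ p·log₂(1/p) = 1/16·4 + 1/4·2 + 1/4·2 + 1/4·2 + 1/8·3 + 1/16·4 = 2.375 bits.

2.375 bits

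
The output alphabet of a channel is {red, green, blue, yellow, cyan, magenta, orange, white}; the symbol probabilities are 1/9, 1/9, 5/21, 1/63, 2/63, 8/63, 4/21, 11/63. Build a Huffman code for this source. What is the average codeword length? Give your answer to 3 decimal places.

2.778 bits/symbol

Repeatedly combine the two least-probable nodes; the expected code length is the sum of the merged weights.
merge 1/63 + 2/63 → 1/21
merge 1/21 + 1/9 → 10/63
merge 1/9 + 8/63 → 5/21
merge 10/63 + 11/63 → 1/3
merge 4/21 + 5/21 → 3/7
merge 5/21 + 1/3 → 4/7
merge 3/7 + 4/7 → 1
L = 1/21 + 10/63 + 5/21 + 1/3 + 3/7 + 4/7 + 1 = 25/9 ≈ 2.778 bits/symbol.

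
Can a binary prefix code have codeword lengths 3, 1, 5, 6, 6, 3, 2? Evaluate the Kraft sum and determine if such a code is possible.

With common denominator 2^6 = 64: Σ 2^(−ℓᵢ) = 8/64 + 32/64 + 2/64 + 1/64 + 1/64 + 8/64 + 16/64 = 68/64 = 1.0625.
Kraft's inequality requires Σ ≤ 1; here Σ = 1.0625 > 1, so no such prefix code exists.

1.0625; no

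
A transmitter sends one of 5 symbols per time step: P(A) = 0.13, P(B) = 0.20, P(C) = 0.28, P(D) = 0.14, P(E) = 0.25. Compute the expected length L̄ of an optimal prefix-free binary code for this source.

Repeatedly combine the two least-probable nodes; the expected code length is the sum of the merged weights.
merge 13/100 + 7/50 → 27/100
merge 1/5 + 1/4 → 9/20
merge 27/100 + 7/25 → 11/20
merge 9/20 + 11/20 → 1
L = 27/100 + 9/20 + 11/20 + 1 = 227/100 = 2.27 bits/symbol.

2.27 bits/symbol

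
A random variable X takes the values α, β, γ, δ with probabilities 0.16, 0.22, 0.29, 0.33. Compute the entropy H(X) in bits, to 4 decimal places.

H = −Σ pᵢ log₂ pᵢ.
−0.16·log₂(0.16) = 0.4230
−0.22·log₂(0.22) = 0.4806
−0.29·log₂(0.29) = 0.5179
−0.33·log₂(0.33) = 0.5278
Sum ≈ 1.9493 → 1.9493 bits.

1.9493 bits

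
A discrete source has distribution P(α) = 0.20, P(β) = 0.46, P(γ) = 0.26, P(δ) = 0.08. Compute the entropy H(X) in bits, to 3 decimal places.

1.777 bits

H = −Σ pᵢ log₂ pᵢ.
−0.20·log₂(0.20) = 0.4644
−0.46·log₂(0.46) = 0.5153
−0.26·log₂(0.26) = 0.5053
−0.08·log₂(0.08) = 0.2915
Sum ≈ 1.7765 → 1.777 bits.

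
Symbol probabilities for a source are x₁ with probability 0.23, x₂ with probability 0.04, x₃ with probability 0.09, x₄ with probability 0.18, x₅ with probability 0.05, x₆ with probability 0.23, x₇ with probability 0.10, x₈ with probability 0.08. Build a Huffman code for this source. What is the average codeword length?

2.8 bits/symbol

Repeatedly combine the two least-probable nodes; the expected code length is the sum of the merged weights.
merge 1/25 + 1/20 → 9/100
merge 2/25 + 9/100 → 17/100
merge 9/100 + 1/10 → 19/100
merge 17/100 + 9/50 → 7/20
merge 19/100 + 23/100 → 21/50
merge 23/100 + 7/20 → 29/50
merge 21/50 + 29/50 → 1
L = 9/100 + 17/100 + 19/100 + 7/20 + 21/50 + 29/50 + 1 = 14/5 = 2.8 bits/symbol.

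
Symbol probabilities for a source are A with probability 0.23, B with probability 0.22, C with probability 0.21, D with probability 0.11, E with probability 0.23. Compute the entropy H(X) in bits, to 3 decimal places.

2.279 bits

H = −Σ pᵢ log₂ pᵢ.
−0.23·log₂(0.23) = 0.4877
−0.22·log₂(0.22) = 0.4806
−0.21·log₂(0.21) = 0.4728
−0.11·log₂(0.11) = 0.3503
−0.23·log₂(0.23) = 0.4877
Sum ≈ 2.2790 → 2.279 bits.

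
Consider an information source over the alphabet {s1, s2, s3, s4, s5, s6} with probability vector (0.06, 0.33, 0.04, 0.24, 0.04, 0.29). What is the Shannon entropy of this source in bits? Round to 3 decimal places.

2.155 bits

H = −Σ pᵢ log₂ pᵢ.
−0.06·log₂(0.06) = 0.2435
−0.33·log₂(0.33) = 0.5278
−0.04·log₂(0.04) = 0.1858
−0.24·log₂(0.24) = 0.4941
−0.04·log₂(0.04) = 0.1858
−0.29·log₂(0.29) = 0.5179
Sum ≈ 2.1549 → 2.155 bits.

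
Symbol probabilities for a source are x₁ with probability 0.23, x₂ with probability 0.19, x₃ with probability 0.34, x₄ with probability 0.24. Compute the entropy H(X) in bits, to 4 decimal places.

H = −Σ pᵢ log₂ pᵢ.
−0.23·log₂(0.23) = 0.4877
−0.19·log₂(0.19) = 0.4552
−0.34·log₂(0.34) = 0.5292
−0.24·log₂(0.24) = 0.4941
Sum ≈ 1.9662 → 1.9662 bits.

1.9662 bits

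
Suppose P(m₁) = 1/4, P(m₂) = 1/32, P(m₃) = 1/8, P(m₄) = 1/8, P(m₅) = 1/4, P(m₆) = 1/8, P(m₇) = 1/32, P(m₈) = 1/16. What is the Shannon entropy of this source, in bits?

2.6875 bits

Each probability is a power of 1/2, so log₂(1/p) is an integer.
H = Σ p·log₂(1/p) = 1/4·2 + 1/32·5 + 1/8·3 + 1/8·3 + 1/4·2 + 1/8·3 + 1/32·5 + 1/16·4 = 2.6875 bits.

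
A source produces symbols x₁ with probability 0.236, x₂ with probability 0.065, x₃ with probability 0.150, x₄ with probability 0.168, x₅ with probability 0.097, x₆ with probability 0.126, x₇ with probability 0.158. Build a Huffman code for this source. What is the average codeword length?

2.758 bits/symbol

Repeatedly combine the two least-probable nodes; the expected code length is the sum of the merged weights.
merge 13/200 + 97/1000 → 81/500
merge 63/500 + 3/20 → 69/250
merge 79/500 + 81/500 → 8/25
merge 21/125 + 59/250 → 101/250
merge 69/250 + 8/25 → 149/250
merge 101/250 + 149/250 → 1
L = 81/500 + 69/250 + 8/25 + 101/250 + 149/250 + 1 = 1379/500 = 2.758 bits/symbol.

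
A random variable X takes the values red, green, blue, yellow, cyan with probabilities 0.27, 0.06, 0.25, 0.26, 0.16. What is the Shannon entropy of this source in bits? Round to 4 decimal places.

2.1819 bits

H = −Σ pᵢ log₂ pᵢ.
−0.27·log₂(0.27) = 0.5100
−0.06·log₂(0.06) = 0.2435
−0.25·log₂(0.25) = 0.5000
−0.26·log₂(0.26) = 0.5053
−0.16·log₂(0.16) = 0.4230
Sum ≈ 2.1819 → 2.1819 bits.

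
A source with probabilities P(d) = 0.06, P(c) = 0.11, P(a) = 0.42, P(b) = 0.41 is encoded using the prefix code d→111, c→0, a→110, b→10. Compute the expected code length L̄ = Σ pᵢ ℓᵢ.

L̄ = Σ pᵢ·ℓᵢ = 0.06·3 + 0.11·1 + 0.42·3 + 0.41·2 = 2.37 bits/symbol.

2.37 bits/symbol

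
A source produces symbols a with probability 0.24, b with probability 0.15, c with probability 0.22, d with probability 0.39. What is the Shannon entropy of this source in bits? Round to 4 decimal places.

1.9150 bits

H = −Σ pᵢ log₂ pᵢ.
−0.24·log₂(0.24) = 0.4941
−0.15·log₂(0.15) = 0.4105
−0.22·log₂(0.22) = 0.4806
−0.39·log₂(0.39) = 0.5298
Sum ≈ 1.9150 → 1.9150 bits.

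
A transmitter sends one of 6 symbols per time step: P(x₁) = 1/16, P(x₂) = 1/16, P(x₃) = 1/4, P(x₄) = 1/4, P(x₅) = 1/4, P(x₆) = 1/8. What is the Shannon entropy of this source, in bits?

Each probability is a power of 1/2, so log₂(1/p) is an integer.
H = Σ p·log₂(1/p) = 1/16·4 + 1/16·4 + 1/4·2 + 1/4·2 + 1/4·2 + 1/8·3 = 2.375 bits.

2.375 bits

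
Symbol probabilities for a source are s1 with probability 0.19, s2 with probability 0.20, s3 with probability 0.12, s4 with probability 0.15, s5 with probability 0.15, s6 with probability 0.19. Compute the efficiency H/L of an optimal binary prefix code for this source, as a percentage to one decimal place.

98.2%

Entropy H = −Σ p log₂ p ≈ 2.5630 bits.
Huffman merges: 3/25+3/20→27/100; 3/20+19/100→17/50; 19/100+1/5→39/100; 27/100+17/50→61/100; 39/100+61/100→1. L = 261/100 ≈ 2.6100.
Efficiency = H/L = 2.5630/2.6100 = 98.2%.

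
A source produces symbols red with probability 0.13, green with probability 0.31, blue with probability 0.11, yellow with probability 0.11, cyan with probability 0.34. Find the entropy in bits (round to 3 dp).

H = −Σ pᵢ log₂ pᵢ.
−0.13·log₂(0.13) = 0.3826
−0.31·log₂(0.31) = 0.5238
−0.11·log₂(0.11) = 0.3503
−0.11·log₂(0.11) = 0.3503
−0.34·log₂(0.34) = 0.5292
Sum ≈ 2.1362 → 2.136 bits.

2.136 bits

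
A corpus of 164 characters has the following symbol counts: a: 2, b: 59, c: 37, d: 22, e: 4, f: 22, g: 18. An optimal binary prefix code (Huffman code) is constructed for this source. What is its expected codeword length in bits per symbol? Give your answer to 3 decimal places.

2.451 bits/symbol

Probabilities are the counts divided by 164.
Repeatedly combine the two least-probable nodes; the expected code length is the sum of the merged weights.
merge 1/82 + 1/41 → 3/82
merge 3/82 + 9/82 → 6/41
merge 11/82 + 11/82 → 11/41
merge 6/41 + 37/164 → 61/164
merge 11/41 + 59/164 → 103/164
merge 61/164 + 103/164 → 1
L = 3/82 + 6/41 + 11/41 + 61/164 + 103/164 + 1 = 201/82 ≈ 2.451 bits/symbol.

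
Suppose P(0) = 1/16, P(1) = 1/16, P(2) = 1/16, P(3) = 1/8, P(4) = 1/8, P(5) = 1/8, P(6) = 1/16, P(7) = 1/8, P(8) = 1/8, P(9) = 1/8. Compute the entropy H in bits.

Each probability is a power of 1/2, so log₂(1/p) is an integer.
H = Σ p·log₂(1/p) = 1/16·4 + 1/16·4 + 1/16·4 + 1/8·3 + 1/8·3 + 1/8·3 + 1/16·4 + 1/8·3 + 1/8·3 + 1/8·3 = 3.25 bits.

3.25 bits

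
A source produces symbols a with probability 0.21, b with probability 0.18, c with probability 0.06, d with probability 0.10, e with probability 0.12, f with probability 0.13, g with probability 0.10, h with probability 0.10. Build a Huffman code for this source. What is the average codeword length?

Repeatedly combine the two least-probable nodes; the expected code length is the sum of the merged weights.
merge 3/50 + 1/10 → 4/25
merge 1/10 + 1/10 → 1/5
merge 3/25 + 13/100 → 1/4
merge 4/25 + 9/50 → 17/50
merge 1/5 + 21/100 → 41/100
merge 1/4 + 17/50 → 59/100
merge 41/100 + 59/100 → 1
L = 4/25 + 1/5 + 1/4 + 17/50 + 41/100 + 59/100 + 1 = 59/20 = 2.95 bits/symbol.

2.95 bits/symbol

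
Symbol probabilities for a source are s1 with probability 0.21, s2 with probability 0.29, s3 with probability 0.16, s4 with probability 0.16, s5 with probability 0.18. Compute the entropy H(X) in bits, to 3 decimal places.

H = −Σ pᵢ log₂ pᵢ.
−0.21·log₂(0.21) = 0.4728
−0.29·log₂(0.29) = 0.5179
−0.16·log₂(0.16) = 0.4230
−0.16·log₂(0.16) = 0.4230
−0.18·log₂(0.18) = 0.4453
Sum ≈ 2.2821 → 2.282 bits.

2.282 bits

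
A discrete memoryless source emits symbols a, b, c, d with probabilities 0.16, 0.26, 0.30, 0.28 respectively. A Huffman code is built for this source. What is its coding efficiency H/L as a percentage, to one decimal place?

98.2%

Entropy H = −Σ p log₂ p ≈ 1.9636 bits.
Huffman merges: 4/25+13/50→21/50; 7/25+3/10→29/50; 21/50+29/50→1. L = 2 ≈ 2.0000.
Efficiency = H/L = 1.9636/2.0000 = 98.2%.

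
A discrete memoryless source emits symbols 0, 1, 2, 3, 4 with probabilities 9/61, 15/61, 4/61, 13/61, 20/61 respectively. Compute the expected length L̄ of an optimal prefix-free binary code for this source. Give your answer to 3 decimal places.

Repeatedly combine the two least-probable nodes; the expected code length is the sum of the merged weights.
merge 4/61 + 9/61 → 13/61
merge 13/61 + 13/61 → 26/61
merge 15/61 + 20/61 → 35/61
merge 26/61 + 35/61 → 1
L = 13/61 + 26/61 + 35/61 + 1 = 135/61 ≈ 2.213 bits/symbol.

2.213 bits/symbol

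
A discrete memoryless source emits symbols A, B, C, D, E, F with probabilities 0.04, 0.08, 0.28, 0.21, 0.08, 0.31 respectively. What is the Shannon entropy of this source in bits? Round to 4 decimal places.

2.2796 bits

H = −Σ pᵢ log₂ pᵢ.
−0.04·log₂(0.04) = 0.1858
−0.08·log₂(0.08) = 0.2915
−0.28·log₂(0.28) = 0.5142
−0.21·log₂(0.21) = 0.4728
−0.08·log₂(0.08) = 0.2915
−0.31·log₂(0.31) = 0.5238
Sum ≈ 2.2796 → 2.2796 bits.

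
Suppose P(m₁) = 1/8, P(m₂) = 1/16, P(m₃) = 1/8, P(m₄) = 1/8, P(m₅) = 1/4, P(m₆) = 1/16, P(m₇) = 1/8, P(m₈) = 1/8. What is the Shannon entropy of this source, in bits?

2.875 bits

Each probability is a power of 1/2, so log₂(1/p) is an integer.
H = Σ p·log₂(1/p) = 1/8·3 + 1/16·4 + 1/8·3 + 1/8·3 + 1/4·2 + 1/16·4 + 1/8·3 + 1/8·3 = 2.875 bits.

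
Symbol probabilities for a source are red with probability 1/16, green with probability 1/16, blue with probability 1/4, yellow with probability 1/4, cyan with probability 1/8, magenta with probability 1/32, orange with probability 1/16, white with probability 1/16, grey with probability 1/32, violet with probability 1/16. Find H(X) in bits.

Each probability is a power of 1/2, so log₂(1/p) is an integer.
H = Σ p·log₂(1/p) = 1/16·4 + 1/16·4 + 1/4·2 + 1/4·2 + 1/8·3 + 1/32·5 + 1/16·4 + 1/16·4 + 1/32·5 + 1/16·4 = 2.9375 bits.

2.9375 bits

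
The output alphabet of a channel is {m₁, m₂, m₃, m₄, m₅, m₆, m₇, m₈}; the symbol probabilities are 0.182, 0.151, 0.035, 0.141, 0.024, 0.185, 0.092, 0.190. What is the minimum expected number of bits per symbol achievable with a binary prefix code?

Repeatedly combine the two least-probable nodes; the expected code length is the sum of the merged weights.
merge 3/125 + 7/200 → 59/1000
merge 59/1000 + 23/250 → 151/1000
merge 141/1000 + 151/1000 → 73/250
merge 151/1000 + 91/500 → 333/1000
merge 37/200 + 19/100 → 3/8
merge 73/250 + 333/1000 → 5/8
merge 3/8 + 5/8 → 1
L = 59/1000 + 151/1000 + 73/250 + 333/1000 + 3/8 + 5/8 + 1 = 567/200 = 2.835 bits/symbol.

2.835 bits/symbol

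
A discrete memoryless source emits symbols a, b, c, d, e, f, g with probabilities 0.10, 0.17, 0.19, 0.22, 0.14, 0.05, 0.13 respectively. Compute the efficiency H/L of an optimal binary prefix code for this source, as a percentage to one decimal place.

98.5%

Entropy H = −Σ p log₂ p ≈ 2.6984 bits.
Huffman merges: 1/20+1/10→3/20; 13/100+7/50→27/100; 3/20+17/100→8/25; 19/100+11/50→41/100; 27/100+8/25→59/100; 41/100+59/100→1. L = 137/50 ≈ 2.7400.
Efficiency = H/L = 2.6984/2.7400 = 98.5%.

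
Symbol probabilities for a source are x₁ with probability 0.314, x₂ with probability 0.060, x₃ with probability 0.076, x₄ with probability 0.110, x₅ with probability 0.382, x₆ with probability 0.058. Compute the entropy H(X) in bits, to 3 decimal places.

H = −Σ pᵢ log₂ pᵢ.
−0.314·log₂(0.314) = 0.5247
−0.060·log₂(0.060) = 0.2435
−0.076·log₂(0.076) = 0.2826
−0.110·log₂(0.110) = 0.3503
−0.382·log₂(0.382) = 0.5304
−0.058·log₂(0.058) = 0.2383
Sum ≈ 2.1697 → 2.170 bits.

2.170 bits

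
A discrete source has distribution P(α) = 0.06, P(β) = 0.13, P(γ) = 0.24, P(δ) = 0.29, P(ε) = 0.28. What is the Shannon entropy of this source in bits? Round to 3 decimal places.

H = −Σ pᵢ log₂ pᵢ.
−0.06·log₂(0.06) = 0.2435
−0.13·log₂(0.13) = 0.3826
−0.24·log₂(0.24) = 0.4941
−0.29·log₂(0.29) = 0.5179
−0.28·log₂(0.28) = 0.5142
Sum ≈ 2.1524 → 2.152 bits.

2.152 bits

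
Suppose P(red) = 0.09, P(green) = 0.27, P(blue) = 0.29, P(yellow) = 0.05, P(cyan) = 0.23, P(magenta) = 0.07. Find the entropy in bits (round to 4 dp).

H = −Σ pᵢ log₂ pᵢ.
−0.09·log₂(0.09) = 0.3127
−0.27·log₂(0.27) = 0.5100
−0.29·log₂(0.29) = 0.5179
−0.05·log₂(0.05) = 0.2161
−0.23·log₂(0.23) = 0.4877
−0.07·log₂(0.07) = 0.2686
Sum ≈ 2.3129 → 2.3129 bits.

2.3129 bits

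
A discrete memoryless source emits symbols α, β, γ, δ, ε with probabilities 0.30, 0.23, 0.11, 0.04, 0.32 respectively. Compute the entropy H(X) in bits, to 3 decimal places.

H = −Σ pᵢ log₂ pᵢ.
−0.30·log₂(0.30) = 0.5211
−0.23·log₂(0.23) = 0.4877
−0.11·log₂(0.11) = 0.3503
−0.04·log₂(0.04) = 0.1858
−0.32·log₂(0.32) = 0.5260
Sum ≈ 2.0708 → 2.071 bits.

2.071 bits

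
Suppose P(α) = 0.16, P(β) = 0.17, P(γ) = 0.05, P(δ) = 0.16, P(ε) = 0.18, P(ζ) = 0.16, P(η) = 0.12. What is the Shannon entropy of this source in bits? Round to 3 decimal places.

H = −Σ pᵢ log₂ pᵢ.
−0.16·log₂(0.16) = 0.4230
−0.17·log₂(0.17) = 0.4346
−0.05·log₂(0.05) = 0.2161
−0.16·log₂(0.16) = 0.4230
−0.18·log₂(0.18) = 0.4453
−0.16·log₂(0.16) = 0.4230
−0.12·log₂(0.12) = 0.3671
Sum ≈ 2.7321 → 2.732 bits.

2.732 bits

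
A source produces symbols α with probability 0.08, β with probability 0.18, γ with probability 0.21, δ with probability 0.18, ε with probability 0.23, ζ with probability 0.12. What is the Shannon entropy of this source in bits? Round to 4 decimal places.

2.5097 bits

H = −Σ pᵢ log₂ pᵢ.
−0.08·log₂(0.08) = 0.2915
−0.18·log₂(0.18) = 0.4453
−0.21·log₂(0.21) = 0.4728
−0.18·log₂(0.18) = 0.4453
−0.23·log₂(0.23) = 0.4877
−0.12·log₂(0.12) = 0.3671
Sum ≈ 2.5097 → 2.5097 bits.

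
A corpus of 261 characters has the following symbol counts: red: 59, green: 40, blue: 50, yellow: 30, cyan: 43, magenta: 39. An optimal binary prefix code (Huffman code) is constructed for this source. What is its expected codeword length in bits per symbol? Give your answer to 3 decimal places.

Probabilities are the counts divided by 261.
Repeatedly combine the two least-probable nodes; the expected code length is the sum of the merged weights.
merge 10/87 + 13/87 → 23/87
merge 40/261 + 43/261 → 83/261
merge 50/261 + 59/261 → 109/261
merge 23/87 + 83/261 → 152/261
merge 109/261 + 152/261 → 1
L = 23/87 + 83/261 + 109/261 + 152/261 + 1 = 674/261 ≈ 2.582 bits/symbol.

2.582 bits/symbol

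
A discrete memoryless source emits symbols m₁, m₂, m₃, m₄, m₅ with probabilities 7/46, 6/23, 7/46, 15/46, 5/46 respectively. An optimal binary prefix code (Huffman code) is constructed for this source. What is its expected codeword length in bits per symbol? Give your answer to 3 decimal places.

2.261 bits/symbol

Repeatedly combine the two least-probable nodes; the expected code length is the sum of the merged weights.
merge 5/46 + 7/46 → 6/23
merge 7/46 + 6/23 → 19/46
merge 6/23 + 15/46 → 27/46
merge 19/46 + 27/46 → 1
L = 6/23 + 19/46 + 27/46 + 1 = 52/23 ≈ 2.261 bits/symbol.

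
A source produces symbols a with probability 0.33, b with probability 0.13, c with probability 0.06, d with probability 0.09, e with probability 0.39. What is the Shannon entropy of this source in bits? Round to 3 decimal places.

H = −Σ pᵢ log₂ pᵢ.
−0.33·log₂(0.33) = 0.5278
−0.13·log₂(0.13) = 0.3826
−0.06·log₂(0.06) = 0.2435
−0.09·log₂(0.09) = 0.3127
−0.39·log₂(0.39) = 0.5298
Sum ≈ 1.9965 → 1.996 bits.

1.996 bits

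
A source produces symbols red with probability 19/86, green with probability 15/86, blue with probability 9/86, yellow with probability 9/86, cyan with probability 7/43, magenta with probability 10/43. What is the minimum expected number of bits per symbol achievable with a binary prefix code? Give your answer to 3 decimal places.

2.547 bits/symbol

Repeatedly combine the two least-probable nodes; the expected code length is the sum of the merged weights.
merge 9/86 + 9/86 → 9/43
merge 7/43 + 15/86 → 29/86
merge 9/43 + 19/86 → 37/86
merge 10/43 + 29/86 → 49/86
merge 37/86 + 49/86 → 1
L = 9/43 + 29/86 + 37/86 + 49/86 + 1 = 219/86 ≈ 2.547 bits/symbol.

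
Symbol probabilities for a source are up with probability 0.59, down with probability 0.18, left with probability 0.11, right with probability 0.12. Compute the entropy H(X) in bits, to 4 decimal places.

H = −Σ pᵢ log₂ pᵢ.
−0.59·log₂(0.59) = 0.4491
−0.18·log₂(0.18) = 0.4453
−0.11·log₂(0.11) = 0.3503
−0.12·log₂(0.12) = 0.3671
Sum ≈ 1.6118 → 1.6118 bits.

1.6118 bits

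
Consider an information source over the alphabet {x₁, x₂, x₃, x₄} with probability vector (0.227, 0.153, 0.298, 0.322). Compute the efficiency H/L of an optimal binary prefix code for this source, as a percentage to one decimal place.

Entropy H = −Σ p log₂ p ≈ 1.9469 bits.
Huffman merges: 153/1000+227/1000→19/50; 149/500+161/500→31/50; 19/50+31/50→1. L = 2 ≈ 2.0000.
Efficiency = H/L = 1.9469/2.0000 = 97.3%.

97.3%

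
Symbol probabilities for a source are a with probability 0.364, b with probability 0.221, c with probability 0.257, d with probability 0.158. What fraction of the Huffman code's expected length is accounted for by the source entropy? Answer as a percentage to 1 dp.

Entropy H = −Σ p log₂ p ≈ 1.9364 bits.
Huffman merges: 79/500+221/1000→379/1000; 257/1000+91/250→621/1000; 379/1000+621/1000→1. L = 2 ≈ 2.0000.
Efficiency = H/L = 1.9364/2.0000 = 96.8%.

96.8%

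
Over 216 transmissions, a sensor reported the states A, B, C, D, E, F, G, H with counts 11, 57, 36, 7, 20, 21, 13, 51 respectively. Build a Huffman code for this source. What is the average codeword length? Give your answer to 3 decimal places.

2.727 bits/symbol

Probabilities are the counts divided by 216.
Repeatedly combine the two least-probable nodes; the expected code length is the sum of the merged weights.
merge 7/216 + 11/216 → 1/12
merge 13/216 + 1/12 → 31/216
merge 5/54 + 7/72 → 41/216
merge 31/216 + 1/6 → 67/216
merge 41/216 + 17/72 → 23/54
merge 19/72 + 67/216 → 31/54
merge 23/54 + 31/54 → 1
L = 1/12 + 31/216 + 41/216 + 67/216 + 23/54 + 31/54 + 1 = 589/216 ≈ 2.727 bits/symbol.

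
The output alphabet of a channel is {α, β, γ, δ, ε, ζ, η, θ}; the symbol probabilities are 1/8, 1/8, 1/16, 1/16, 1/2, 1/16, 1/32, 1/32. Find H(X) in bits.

Each probability is a power of 1/2, so log₂(1/p) is an integer.
H = Σ p·log₂(1/p) = 1/8·3 + 1/8·3 + 1/16·4 + 1/16·4 + 1/2·1 + 1/16·4 + 1/32·5 + 1/32·5 = 2.3125 bits.

2.3125 bits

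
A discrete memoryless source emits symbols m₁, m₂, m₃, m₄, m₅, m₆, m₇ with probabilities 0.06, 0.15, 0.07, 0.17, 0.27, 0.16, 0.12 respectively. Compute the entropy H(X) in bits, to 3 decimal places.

H = −Σ pᵢ log₂ pᵢ.
−0.06·log₂(0.06) = 0.2435
−0.15·log₂(0.15) = 0.4105
−0.07·log₂(0.07) = 0.2686
−0.17·log₂(0.17) = 0.4346
−0.27·log₂(0.27) = 0.5100
−0.16·log₂(0.16) = 0.4230
−0.12·log₂(0.12) = 0.3671
Sum ≈ 2.6573 → 2.657 bits.

2.657 bits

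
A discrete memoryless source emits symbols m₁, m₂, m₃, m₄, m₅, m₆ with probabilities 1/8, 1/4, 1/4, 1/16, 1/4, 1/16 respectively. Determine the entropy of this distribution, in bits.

Each probability is a power of 1/2, so log₂(1/p) is an integer.
H = Σ p·log₂(1/p) = 1/8·3 + 1/4·2 + 1/4·2 + 1/16·4 + 1/4·2 + 1/16·4 = 2.375 bits.

2.375 bits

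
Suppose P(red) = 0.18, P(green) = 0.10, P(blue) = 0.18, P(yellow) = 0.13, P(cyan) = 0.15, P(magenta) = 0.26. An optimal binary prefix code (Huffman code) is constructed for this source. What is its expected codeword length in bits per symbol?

2.56 bits/symbol

Repeatedly combine the two least-probable nodes; the expected code length is the sum of the merged weights.
merge 1/10 + 13/100 → 23/100
merge 3/20 + 9/50 → 33/100
merge 9/50 + 23/100 → 41/100
merge 13/50 + 33/100 → 59/100
merge 41/100 + 59/100 → 1
L = 23/100 + 33/100 + 41/100 + 59/100 + 1 = 64/25 = 2.56 bits/symbol.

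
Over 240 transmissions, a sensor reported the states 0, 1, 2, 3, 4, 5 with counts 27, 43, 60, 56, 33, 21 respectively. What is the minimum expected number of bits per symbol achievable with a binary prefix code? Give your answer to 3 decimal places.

2.517 bits/symbol

Probabilities are the counts divided by 240.
Repeatedly combine the two least-probable nodes; the expected code length is the sum of the merged weights.
merge 7/80 + 9/80 → 1/5
merge 11/80 + 43/240 → 19/60
merge 1/5 + 7/30 → 13/30
merge 1/4 + 19/60 → 17/30
merge 13/30 + 17/30 → 1
L = 1/5 + 19/60 + 13/30 + 17/30 + 1 = 151/60 ≈ 2.517 bits/symbol.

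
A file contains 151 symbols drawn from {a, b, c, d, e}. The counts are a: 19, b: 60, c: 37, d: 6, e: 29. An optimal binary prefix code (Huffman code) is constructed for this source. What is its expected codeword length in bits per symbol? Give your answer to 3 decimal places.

Probabilities are the counts divided by 151.
Repeatedly combine the two least-probable nodes; the expected code length is the sum of the merged weights.
merge 6/151 + 19/151 → 25/151
merge 25/151 + 29/151 → 54/151
merge 37/151 + 54/151 → 91/151
merge 60/151 + 91/151 → 1
L = 25/151 + 54/151 + 91/151 + 1 = 321/151 ≈ 2.126 bits/symbol.

2.126 bits/symbol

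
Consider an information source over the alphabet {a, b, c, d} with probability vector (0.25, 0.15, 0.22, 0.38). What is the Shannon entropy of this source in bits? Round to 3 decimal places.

H = −Σ pᵢ log₂ pᵢ.
−0.25·log₂(0.25) = 0.5000
−0.15·log₂(0.15) = 0.4105
−0.22·log₂(0.22) = 0.4806
−0.38·log₂(0.38) = 0.5305
Sum ≈ 1.9216 → 1.922 bits.

1.922 bits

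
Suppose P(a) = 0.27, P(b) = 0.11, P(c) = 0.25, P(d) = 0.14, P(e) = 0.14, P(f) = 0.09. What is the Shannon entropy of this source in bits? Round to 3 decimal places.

H = −Σ pᵢ log₂ pᵢ.
−0.27·log₂(0.27) = 0.5100
−0.11·log₂(0.11) = 0.3503
−0.25·log₂(0.25) = 0.5000
−0.14·log₂(0.14) = 0.3971
−0.14·log₂(0.14) = 0.3971
−0.09·log₂(0.09) = 0.3127
Sum ≈ 2.4672 → 2.467 bits.

2.467 bits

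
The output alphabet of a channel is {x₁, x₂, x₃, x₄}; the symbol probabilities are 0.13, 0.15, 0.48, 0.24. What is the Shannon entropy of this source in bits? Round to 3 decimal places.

1.796 bits

H = −Σ pᵢ log₂ pᵢ.
−0.13·log₂(0.13) = 0.3826
−0.15·log₂(0.15) = 0.4105
−0.48·log₂(0.48) = 0.5083
−0.24·log₂(0.24) = 0.4941
Sum ≈ 1.7956 → 1.796 bits.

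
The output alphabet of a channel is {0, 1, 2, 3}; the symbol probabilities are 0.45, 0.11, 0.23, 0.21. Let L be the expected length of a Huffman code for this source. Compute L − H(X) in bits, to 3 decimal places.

0.041 bits

Entropy H = −Σ p log₂ p ≈ 1.8292 bits.
Huffman merges: 11/100+21/100→8/25; 23/100+8/25→11/20; 9/20+11/20→1. L = 187/100 ≈ 1.8700.
L − H = 1.8700 − 1.8292 = 0.041 bits.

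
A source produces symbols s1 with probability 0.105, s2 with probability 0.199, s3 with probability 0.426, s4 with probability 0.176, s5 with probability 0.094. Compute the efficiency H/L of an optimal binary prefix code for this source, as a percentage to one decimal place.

97.4%

Entropy H = −Σ p log₂ p ≈ 2.0911 bits.
Huffman merges: 47/500+21/200→199/1000; 22/125+199/1000→3/8; 199/1000+3/8→287/500; 213/500+287/500→1. L = 537/250 ≈ 2.1480.
Efficiency = H/L = 2.0911/2.1480 = 97.4%.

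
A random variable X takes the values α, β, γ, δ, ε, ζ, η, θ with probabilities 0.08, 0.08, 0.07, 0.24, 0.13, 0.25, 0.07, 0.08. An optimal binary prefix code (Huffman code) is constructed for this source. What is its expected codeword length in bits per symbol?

2.81 bits/symbol

Repeatedly combine the two least-probable nodes; the expected code length is the sum of the merged weights.
merge 7/100 + 7/100 → 7/50
merge 2/25 + 2/25 → 4/25
merge 2/25 + 13/100 → 21/100
merge 7/50 + 4/25 → 3/10
merge 21/100 + 6/25 → 9/20
merge 1/4 + 3/10 → 11/20
merge 9/20 + 11/20 → 1
L = 7/50 + 4/25 + 21/100 + 3/10 + 9/20 + 11/20 + 1 = 281/100 = 2.81 bits/symbol.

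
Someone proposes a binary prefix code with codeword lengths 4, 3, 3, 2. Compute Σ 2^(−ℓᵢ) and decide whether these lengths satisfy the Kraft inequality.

0.5625; yes

With common denominator 2^4 = 16: Σ 2^(−ℓᵢ) = 1/16 + 2/16 + 2/16 + 4/16 = 9/16 = 0.5625.
Kraft's inequality requires Σ ≤ 1; here Σ = 0.5625 ≤ 1, so such a prefix code exists.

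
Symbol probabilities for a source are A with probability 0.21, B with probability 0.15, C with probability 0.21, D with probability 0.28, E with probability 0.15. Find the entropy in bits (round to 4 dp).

2.2810 bits

H = −Σ pᵢ log₂ pᵢ.
−0.21·log₂(0.21) = 0.4728
−0.15·log₂(0.15) = 0.4105
−0.21·log₂(0.21) = 0.4728
−0.28·log₂(0.28) = 0.5142
−0.15·log₂(0.15) = 0.4105
Sum ≈ 2.2810 → 2.2810 bits.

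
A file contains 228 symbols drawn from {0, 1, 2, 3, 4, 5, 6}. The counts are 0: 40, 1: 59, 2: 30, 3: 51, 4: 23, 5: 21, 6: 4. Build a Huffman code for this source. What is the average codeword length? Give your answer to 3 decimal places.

2.627 bits/symbol

Probabilities are the counts divided by 228.
Repeatedly combine the two least-probable nodes; the expected code length is the sum of the merged weights.
merge 1/57 + 7/76 → 25/228
merge 23/228 + 25/228 → 4/19
merge 5/38 + 10/57 → 35/114
merge 4/19 + 17/76 → 33/76
merge 59/228 + 35/114 → 43/76
merge 33/76 + 43/76 → 1
L = 25/228 + 4/19 + 35/114 + 33/76 + 43/76 + 1 = 599/228 ≈ 2.627 bits/symbol.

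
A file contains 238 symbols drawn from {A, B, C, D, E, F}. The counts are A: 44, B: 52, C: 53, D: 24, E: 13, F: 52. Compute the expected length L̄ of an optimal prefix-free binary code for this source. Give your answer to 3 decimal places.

2.496 bits/symbol

Probabilities are the counts divided by 238.
Repeatedly combine the two least-probable nodes; the expected code length is the sum of the merged weights.
merge 13/238 + 12/119 → 37/238
merge 37/238 + 22/119 → 81/238
merge 26/119 + 26/119 → 52/119
merge 53/238 + 81/238 → 67/119
merge 52/119 + 67/119 → 1
L = 37/238 + 81/238 + 52/119 + 67/119 + 1 = 297/119 ≈ 2.496 bits/symbol.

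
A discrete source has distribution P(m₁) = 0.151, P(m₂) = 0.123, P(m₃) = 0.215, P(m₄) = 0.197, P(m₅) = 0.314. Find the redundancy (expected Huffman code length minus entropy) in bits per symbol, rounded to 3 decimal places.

Entropy H = −Σ p log₂ p ≈ 2.2469 bits.
Huffman merges: 123/1000+151/1000→137/500; 197/1000+43/200→103/250; 137/500+157/500→147/250; 103/250+147/250→1. L = 1137/500 ≈ 2.2740.
L − H = 2.2740 − 2.2469 = 0.027 bits.

0.027 bits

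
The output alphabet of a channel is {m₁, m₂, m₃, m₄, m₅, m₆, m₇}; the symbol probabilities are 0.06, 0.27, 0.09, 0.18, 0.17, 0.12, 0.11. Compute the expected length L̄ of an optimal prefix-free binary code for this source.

2.7 bits/symbol

Repeatedly combine the two least-probable nodes; the expected code length is the sum of the merged weights.
merge 3/50 + 9/100 → 3/20
merge 11/100 + 3/25 → 23/100
merge 3/20 + 17/100 → 8/25
merge 9/50 + 23/100 → 41/100
merge 27/100 + 8/25 → 59/100
merge 41/100 + 59/100 → 1
L = 3/20 + 23/100 + 8/25 + 41/100 + 59/100 + 1 = 27/10 = 2.7 bits/symbol.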